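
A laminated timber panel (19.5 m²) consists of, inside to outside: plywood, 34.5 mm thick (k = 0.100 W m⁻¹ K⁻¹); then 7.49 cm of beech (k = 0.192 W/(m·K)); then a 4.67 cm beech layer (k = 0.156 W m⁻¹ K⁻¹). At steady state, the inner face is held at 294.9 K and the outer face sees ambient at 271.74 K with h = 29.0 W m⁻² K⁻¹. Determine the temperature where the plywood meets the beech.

T = 287.4 K

Treat each layer as a resistance in series:
  R_plywood = L/(kA) = 0.0345/(0.100·19.5) = 0.01769 K/W
  R_beech = L/(kA) = 0.0749/(0.192·19.5) = 0.02001 K/W
  R_beech = L/(kA) = 0.0467/(0.156·19.5) = 0.01535 K/W
  R_conv,out = 1/(hA) = 1/(29.0·19.5) = 0.001768 K/W
ΣR = 0.01769 + 0.02001 + 0.01535 + 0.001768 = 0.05482 K/W
Q = ΔT/ΣR = (294.9 K − 271.74 K)/0.05482 = 422.5 W
From the inner boundary to the plywood/beech interface, ΣR_partial = 0.01769 K/W.
T_interface = T_in − Q·ΣR_partial = 294.9 K − (422.5)(0.01769) = 287.4 K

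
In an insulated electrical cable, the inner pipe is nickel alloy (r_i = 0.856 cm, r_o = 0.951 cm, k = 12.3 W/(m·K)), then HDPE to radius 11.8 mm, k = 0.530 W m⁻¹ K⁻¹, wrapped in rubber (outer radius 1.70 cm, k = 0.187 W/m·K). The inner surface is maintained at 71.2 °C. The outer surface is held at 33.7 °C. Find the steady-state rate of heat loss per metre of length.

Treat each layer as a resistance in series:
  R'_nickel alloy = ln(0.00951/0.00856)/(2πk) = 0.1052/(2π·12.3) = 0.001362 m·K/W
  R'_HDPE = ln(0.0118/0.00951)/(2πk) = 0.2158/(2π·0.530) = 0.06479 m·K/W
  R'_rubber = ln(0.0170/0.0118)/(2πk) = 0.3651/(2π·0.187) = 0.3107 m·K/W
ΣR = 0.001362 + 0.06479 + 0.3107 = 0.3769 m·K/W
Q' = ΔT/ΣR = (71.2 °C − 33.7 °C)/0.3769 = 99.5 W/m

Q' = 99.5 W/m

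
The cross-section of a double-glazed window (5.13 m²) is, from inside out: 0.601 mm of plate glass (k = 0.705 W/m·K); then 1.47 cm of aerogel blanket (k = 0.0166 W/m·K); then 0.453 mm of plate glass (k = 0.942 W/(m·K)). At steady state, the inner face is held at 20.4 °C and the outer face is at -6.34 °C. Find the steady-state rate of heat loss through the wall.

Q = 155 W

Series thermal resistances, inner to outer:
  R_plate glass = L/(kA) = 6.01×10^-4/(0.705·5.13) = 1.662×10^-4 K/W
  R_aerogel blanket = L/(kA) = 0.0147/(0.0166·5.13) = 0.1726 K/W
  R_plate glass = L/(kA) = 4.53×10^-4/(0.942·5.13) = 9.374×10^-5 K/W
ΣR = 1.662×10^-4 + 0.1726 + 9.374×10^-5 = 0.1729 K/W
Q = ΔT/ΣR = (20.4 °C − -6.34 °C)/0.1729 = 155 W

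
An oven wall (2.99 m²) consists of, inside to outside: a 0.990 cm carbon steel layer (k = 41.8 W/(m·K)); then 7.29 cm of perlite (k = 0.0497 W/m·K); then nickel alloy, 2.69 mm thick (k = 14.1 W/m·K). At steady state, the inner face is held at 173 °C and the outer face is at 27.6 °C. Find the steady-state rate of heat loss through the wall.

Q = 296 W

Treat each layer as a resistance in series:
  R_carbon steel = L/(kA) = 0.00990/(41.8·2.99) = 7.921×10^-5 K/W
  R_perlite = L/(kA) = 0.0729/(0.0497·2.99) = 0.4906 K/W
  R_nickel alloy = L/(kA) = 0.00269/(14.1·2.99) = 6.381×10^-5 K/W
ΣR = 7.921×10^-5 + 0.4906 + 6.381×10^-5 = 0.4907 K/W
Q = ΔT/ΣR = (173 °C − 27.6 °C)/0.4907 = 296 W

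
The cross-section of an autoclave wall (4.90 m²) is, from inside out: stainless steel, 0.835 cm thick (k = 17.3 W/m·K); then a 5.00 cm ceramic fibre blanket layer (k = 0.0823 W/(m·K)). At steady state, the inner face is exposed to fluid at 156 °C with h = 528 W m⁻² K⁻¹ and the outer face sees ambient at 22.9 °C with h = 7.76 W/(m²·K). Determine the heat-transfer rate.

Q = 883 W

Resistance network (inner→outer):
  R_conv,in = 1/(hA) = 1/(528·4.90) = 3.865×10^-4 K/W
  R_stainless steel = L/(kA) = 0.00835/(17.3·4.90) = 9.850×10^-5 K/W
  R_ceramic fibre blanket = L/(kA) = 0.0500/(0.0823·4.90) = 0.1240 K/W
  R_conv,out = 1/(hA) = 1/(7.76·4.90) = 0.02630 K/W
ΣR = 3.865×10^-4 + 9.850×10^-5 + 0.1240 + 0.02630 = 0.1508 K/W
Q = ΔT/ΣR = (156 °C − 22.9 °C)/0.1508 = 883 W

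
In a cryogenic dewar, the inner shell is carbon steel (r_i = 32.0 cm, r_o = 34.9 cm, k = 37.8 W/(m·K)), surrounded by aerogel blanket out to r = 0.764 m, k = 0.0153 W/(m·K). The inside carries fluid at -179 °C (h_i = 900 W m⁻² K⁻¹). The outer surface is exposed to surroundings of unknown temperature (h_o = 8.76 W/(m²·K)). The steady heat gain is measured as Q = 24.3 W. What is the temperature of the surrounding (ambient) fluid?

Sum the resistances:
  R_conv,in = 1/(4πr²h) = 1/(4π·0.320²·900) = 8.635×10^-4 K/W
  R_carbon steel = (1/0.320 − 1/0.349)/(4πk) = 0.2597/(4π·37.8) = 5.467×10^-4 K/W
  R_aerogel blanket = (1/0.349 − 1/0.764)/(4πk) = 1.556/(4π·0.0153) = 8.095 K/W
  R_conv,out = 1/(4πr²h) = 1/(4π·0.764²·8.76) = 0.01556 K/W
ΣR = 8.112 K/W
ΔT = Q·ΣR = 24.3 × 8.112 = 197.1 K
Heat flows inward, so T_out = T_in + ΔT = -179 + 197.1 = 18.1 °C

T_out = 18.1 °C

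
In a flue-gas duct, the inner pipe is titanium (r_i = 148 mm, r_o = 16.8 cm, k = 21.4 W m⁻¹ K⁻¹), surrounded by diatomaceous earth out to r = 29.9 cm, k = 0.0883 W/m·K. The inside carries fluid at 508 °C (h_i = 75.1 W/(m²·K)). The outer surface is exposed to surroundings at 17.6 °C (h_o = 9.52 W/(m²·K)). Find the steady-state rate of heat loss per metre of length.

Treat each layer as a resistance in series:
  R'_conv,in = 1/(2πr h) = 1/(2π·0.148·75.1) = 0.01432 m·K/W
  R'_titanium = ln(0.168/0.148)/(2πk) = 0.1268/(2π·21.4) = 9.427×10^-4 m·K/W
  R'_diatomaceous earth = ln(0.299/0.168)/(2πk) = 0.5765/(2π·0.0883) = 1.039 m·K/W
  R'_conv,out = 1/(2πr h) = 1/(2π·0.299·9.52) = 0.05591 m·K/W
ΣR = 0.01432 + 9.427×10^-4 + 1.039 + 0.05591 = 1.110 m·K/W
Q' = ΔT/ΣR = (508 °C − 17.6 °C)/1.110 = 442 W/m

Q' = 442 W/m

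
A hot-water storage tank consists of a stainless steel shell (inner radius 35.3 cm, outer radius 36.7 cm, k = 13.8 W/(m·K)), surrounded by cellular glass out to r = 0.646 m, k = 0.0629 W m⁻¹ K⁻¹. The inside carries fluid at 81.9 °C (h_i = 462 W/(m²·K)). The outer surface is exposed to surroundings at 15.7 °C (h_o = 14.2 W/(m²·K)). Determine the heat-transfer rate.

Resistance network (inner→outer):
  R_conv,in = 1/(4πr²h) = 1/(4π·0.353²·462) = 0.001382 K/W
  R_stainless steel = (1/0.353 − 1/0.367)/(4πk) = 0.1081/(4π·13.8) = 6.232×10^-4 K/W
  R_cellular glass = (1/0.367 − 1/0.646)/(4πk) = 1.177/(4π·0.0629) = 1.489 K/W
  R_conv,out = 1/(4πr²h) = 1/(4π·0.646²·14.2) = 0.01343 K/W
ΣR = 0.001382 + 6.232×10^-4 + 1.489 + 0.01343 = 1.504 K/W
Q = ΔT/ΣR = (81.9 °C − 15.7 °C)/1.504 = 44.0 W

Q = 44.0 W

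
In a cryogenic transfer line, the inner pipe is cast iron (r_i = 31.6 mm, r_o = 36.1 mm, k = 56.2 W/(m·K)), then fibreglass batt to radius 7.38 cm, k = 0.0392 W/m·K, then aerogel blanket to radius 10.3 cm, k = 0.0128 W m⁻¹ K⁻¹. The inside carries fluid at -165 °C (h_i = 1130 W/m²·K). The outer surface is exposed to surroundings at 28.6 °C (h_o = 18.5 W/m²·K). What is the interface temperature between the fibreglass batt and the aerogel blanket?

T = -86.1 °C

Series thermal resistances, inner to outer:
  R'_conv,in = 1/(2πr h) = 1/(2π·0.0316·1130) = 0.004457 m·K/W
  R'_cast iron = ln(0.0361/0.0316)/(2πk) = 0.1331/(2π·56.2) = 3.770×10^-4 m·K/W
  R'_fibreglass batt = ln(0.0738/0.0361)/(2πk) = 0.7151/(2π·0.0392) = 2.903 m·K/W
  R'_aerogel blanket = ln(0.103/0.0738)/(2πk) = 0.3334/(2π·0.0128) = 4.145 m·K/W
  R'_conv,out = 1/(2πr h) = 1/(2π·0.103·18.5) = 0.08352 m·K/W
ΣR = 0.004457 + 3.770×10^-4 + 2.903 + 4.145 + 0.08352 = 7.136 m·K/W
Q' = ΔT/ΣR = (-165 °C − 28.6 °C)/7.136 = -27.13 W/m
From the inner boundary to the fibreglass batt/aerogel blanket interface, ΣR_partial = 2.908 m·K/W.
T_interface = T_in − Q'·ΣR_partial = -165 °C − (-27.13)(2.908) = -86.1 °C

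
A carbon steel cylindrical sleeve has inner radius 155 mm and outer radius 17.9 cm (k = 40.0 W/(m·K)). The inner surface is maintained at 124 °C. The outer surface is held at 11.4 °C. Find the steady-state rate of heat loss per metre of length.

Q' = 2πk·ΔT/ln(r₂/r₁) = 2π × 40.0 × 112.6 / ln(0.179/0.155) = 1.97×10^5 W/m

Q' = 197 kW/m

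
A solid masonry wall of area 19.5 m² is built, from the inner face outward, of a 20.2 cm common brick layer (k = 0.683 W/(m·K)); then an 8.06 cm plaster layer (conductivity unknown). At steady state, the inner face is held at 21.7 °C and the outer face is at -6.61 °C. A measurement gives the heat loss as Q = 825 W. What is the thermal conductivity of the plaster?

ΣR = ΔT/Q = |21.7 − -6.61|/825 = 0.03432 K/W
Known resistances:
  R_common brick = L/(kA) = 0.202/(0.683·19.5) = 0.01517 K/W
R_plaster = ΣR − ΣR_known = 0.03432 − 0.01517 = 0.01915 K/W
L/(kA) = 0.01915 ⇒ k = 0.0806/(0.01915·19.5) = 0.216 W/m·K

k = 0.216 W/m·K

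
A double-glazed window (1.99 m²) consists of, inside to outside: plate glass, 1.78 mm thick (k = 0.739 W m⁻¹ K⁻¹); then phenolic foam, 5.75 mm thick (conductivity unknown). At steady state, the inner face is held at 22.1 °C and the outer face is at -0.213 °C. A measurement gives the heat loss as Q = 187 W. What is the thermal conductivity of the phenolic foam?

ΣR = ΔT/Q = |22.1 − -0.213|/187 = 0.1193 K/W
Known resistances:
  R_plate glass = L/(kA) = 0.00178/(0.739·1.99) = 0.001210 K/W
R_phenolic foam = ΣR − ΣR_known = 0.1193 − 0.001210 = 0.1181 K/W
L/(kA) = 0.1181 ⇒ k = 0.00575/(0.1181·1.99) = 0.0245 W/m·K

k = 0.0245 W/m·K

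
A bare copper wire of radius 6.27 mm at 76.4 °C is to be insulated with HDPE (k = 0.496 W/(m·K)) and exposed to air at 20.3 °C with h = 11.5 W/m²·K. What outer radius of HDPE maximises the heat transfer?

For a cylinder, r_cr = k_ins/h = 0.496/11.5 = 0.0431 m = 4.31 cm

r_cr = 4.31 cm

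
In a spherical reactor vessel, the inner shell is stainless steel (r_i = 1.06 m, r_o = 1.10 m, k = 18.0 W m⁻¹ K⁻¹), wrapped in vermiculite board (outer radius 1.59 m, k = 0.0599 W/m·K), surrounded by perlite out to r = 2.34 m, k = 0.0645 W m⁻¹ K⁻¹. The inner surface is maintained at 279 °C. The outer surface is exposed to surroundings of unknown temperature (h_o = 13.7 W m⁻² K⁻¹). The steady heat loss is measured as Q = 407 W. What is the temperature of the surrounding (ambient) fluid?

Series resistances:
  R_stainless steel = (1/1.06 − 1/1.10)/(4πk) = 0.03431/(4π·18.0) = 1.517×10^-4 K/W
  R_vermiculite board = (1/1.10 − 1/1.59)/(4πk) = 0.2802/(4π·0.0599) = 0.3722 K/W
  R_perlite = (1/1.59 − 1/2.34)/(4πk) = 0.2016/(4π·0.0645) = 0.2487 K/W
  R_conv,out = 1/(4πr²h) = 1/(4π·2.34²·13.7) = 0.001061 K/W
ΣR = 0.6221 K/W
ΔT = Q·ΣR = 407 × 0.6221 = 253.2 K
Heat flows outward, so T_out = T_in − ΔT = 279 − 253.2 = 25.8 °C

T_out = 25.8 °C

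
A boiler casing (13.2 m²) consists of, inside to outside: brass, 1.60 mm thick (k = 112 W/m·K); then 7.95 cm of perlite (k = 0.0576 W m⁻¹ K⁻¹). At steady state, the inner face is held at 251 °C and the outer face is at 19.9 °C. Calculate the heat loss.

Q = 2.21 kW

Treat each layer as a resistance in series:
  R_brass = L/(kA) = 0.00160/(112·13.2) = 1.082×10^-6 K/W
  R_perlite = L/(kA) = 0.0795/(0.0576·13.2) = 0.1046 K/W
ΣR = 1.082×10^-6 + 0.1046 = 0.1046 K/W
Q = ΔT/ΣR = (251 °C − 19.9 °C)/0.1046 = 2210 W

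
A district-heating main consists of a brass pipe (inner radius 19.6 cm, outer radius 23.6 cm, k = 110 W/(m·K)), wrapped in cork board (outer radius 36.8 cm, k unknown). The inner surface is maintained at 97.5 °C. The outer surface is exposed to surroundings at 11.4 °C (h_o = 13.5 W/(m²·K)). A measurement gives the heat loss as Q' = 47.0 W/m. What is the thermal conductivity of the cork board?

ΣR = ΔT/Q' = |97.5 − 11.4|/47.0 = 1.832 m·K/W
Known resistances:
  R'_brass = ln(0.236/0.196)/(2πk) = 0.1857/(2π·110) = 2.687×10^-4 m·K/W
  R'_conv,out = 1/(2πr h) = 1/(2π·0.368·13.5) = 0.03204 m·K/W
R_cork board = ΣR − ΣR_known = 1.832 − 0.03231 = 1.800 m·K/W
ln(r₂/r₁)/(2πk) = 1.800 ⇒ k = 0.4443/(2π·1.800) = 0.0393 W/m·K

k = 0.0393 W/m·K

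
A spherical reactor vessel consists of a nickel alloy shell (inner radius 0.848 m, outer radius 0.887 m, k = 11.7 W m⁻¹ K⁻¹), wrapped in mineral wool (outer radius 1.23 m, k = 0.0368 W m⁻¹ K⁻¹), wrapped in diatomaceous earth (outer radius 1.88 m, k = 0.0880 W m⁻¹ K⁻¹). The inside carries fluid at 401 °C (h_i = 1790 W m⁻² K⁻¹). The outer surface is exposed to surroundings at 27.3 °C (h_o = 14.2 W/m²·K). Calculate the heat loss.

Q = 399 W

Treat each layer as a resistance in series:
  R_conv,in = 1/(4πr²h) = 1/(4π·0.848²·1790) = 6.182×10^-5 K/W
  R_nickel alloy = (1/0.848 − 1/0.887)/(4πk) = 0.05185/(4π·11.7) = 3.527×10^-4 K/W
  R_mineral wool = (1/0.887 − 1/1.23)/(4πk) = 0.3144/(4π·0.0368) = 0.6798 K/W
  R_diatomaceous earth = (1/1.23 − 1/1.88)/(4πk) = 0.2811/(4π·0.0880) = 0.2542 K/W
  R_conv,out = 1/(4πr²h) = 1/(4π·1.88²·14.2) = 0.001586 K/W
ΣR = 6.182×10^-5 + 3.527×10^-4 + 0.6798 + 0.2542 + 0.001586 = 0.9360 K/W
Q = ΔT/ΣR = (401 °C − 27.3 °C)/0.9360 = 399 W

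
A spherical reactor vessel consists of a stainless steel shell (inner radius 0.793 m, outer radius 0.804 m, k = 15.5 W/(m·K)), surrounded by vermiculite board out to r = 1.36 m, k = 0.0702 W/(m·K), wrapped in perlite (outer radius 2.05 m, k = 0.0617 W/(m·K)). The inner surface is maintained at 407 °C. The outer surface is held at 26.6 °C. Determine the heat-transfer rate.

Resistance network (inner→outer):
  R_stainless steel = (1/0.793 − 1/0.804)/(4πk) = 0.01725/(4π·15.5) = 8.858×10^-5 K/W
  R_vermiculite board = (1/0.804 − 1/1.36)/(4πk) = 0.5085/(4π·0.0702) = 0.5764 K/W
  R_perlite = (1/1.36 − 1/2.05)/(4πk) = 0.2475/(4π·0.0617) = 0.3192 K/W
ΣR = 8.858×10^-5 + 0.5764 + 0.3192 = 0.8957 K/W
Q = ΔT/ΣR = (407 °C − 26.6 °C)/0.8957 = 425 W

Q = 425 W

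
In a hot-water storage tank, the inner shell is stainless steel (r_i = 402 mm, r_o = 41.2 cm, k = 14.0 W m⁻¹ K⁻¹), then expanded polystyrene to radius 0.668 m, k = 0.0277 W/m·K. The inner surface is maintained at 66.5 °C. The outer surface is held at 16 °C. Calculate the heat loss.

Treat each layer as a resistance in series:
  R_stainless steel = (1/0.402 − 1/0.412)/(4πk) = 0.06038/(4π·14.0) = 3.432×10^-4 K/W
  R_expanded polystyrene = (1/0.412 − 1/0.668)/(4πk) = 0.9302/(4π·0.0277) = 2.672 K/W
ΣR = 3.432×10^-4 + 2.672 = 2.672 K/W
Q = ΔT/ΣR = (66.5 °C − 16 °C)/2.672 = 18.9 W

Q = 18.9 W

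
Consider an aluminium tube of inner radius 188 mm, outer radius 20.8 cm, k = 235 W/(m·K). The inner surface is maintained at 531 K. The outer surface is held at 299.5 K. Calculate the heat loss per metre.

Q' = 3380 kW/m

Q' = 2πk·ΔT/ln(r₂/r₁) = 2π × 235 × 231.5 / ln(0.208/0.188) = 3.38×10^6 W/m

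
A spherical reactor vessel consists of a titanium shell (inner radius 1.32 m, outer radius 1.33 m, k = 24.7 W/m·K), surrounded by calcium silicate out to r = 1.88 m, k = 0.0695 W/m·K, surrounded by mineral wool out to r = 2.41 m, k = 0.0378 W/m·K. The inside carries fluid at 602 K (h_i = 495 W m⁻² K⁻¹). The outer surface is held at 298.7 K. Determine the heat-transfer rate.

Treat each layer as a resistance in series:
  R_conv,in = 1/(4πr²h) = 1/(4π·1.32²·495) = 9.227×10^-5 K/W
  R_titanium = (1/1.32 − 1/1.33)/(4πk) = 0.005696/(4π·24.7) = 1.835×10^-5 K/W
  R_calcium silicate = (1/1.33 − 1/1.88)/(4πk) = 0.2200/(4π·0.0695) = 0.2519 K/W
  R_mineral wool = (1/1.88 − 1/2.41)/(4πk) = 0.1170/(4π·0.0378) = 0.2463 K/W
ΣR = 9.227×10^-5 + 1.835×10^-5 + 0.2519 + 0.2463 = 0.4983 K/W
Q = ΔT/ΣR = (602 K − 298.7 K)/0.4983 = 609 W

Q = 609 W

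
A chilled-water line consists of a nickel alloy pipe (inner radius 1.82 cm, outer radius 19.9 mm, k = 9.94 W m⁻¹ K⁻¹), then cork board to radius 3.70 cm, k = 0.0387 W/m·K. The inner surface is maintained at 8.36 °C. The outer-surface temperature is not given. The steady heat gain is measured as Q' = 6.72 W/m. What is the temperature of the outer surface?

Series resistances:
  R'_nickel alloy = ln(0.0199/0.0182)/(2πk) = 0.08930/(2π·9.94) = 0.001430 m·K/W
  R'_cork board = ln(0.0370/0.0199)/(2πk) = 0.6202/(2π·0.0387) = 2.551 m·K/W
ΣR = 2.552 m·K/W
ΔT = Q'·ΣR = 6.72 × 2.552 = 17.15 K
Heat flows inward, so T_out = T_in + ΔT = 8.36 + 17.15 = 25.5 °C

T_out = 25.5 °C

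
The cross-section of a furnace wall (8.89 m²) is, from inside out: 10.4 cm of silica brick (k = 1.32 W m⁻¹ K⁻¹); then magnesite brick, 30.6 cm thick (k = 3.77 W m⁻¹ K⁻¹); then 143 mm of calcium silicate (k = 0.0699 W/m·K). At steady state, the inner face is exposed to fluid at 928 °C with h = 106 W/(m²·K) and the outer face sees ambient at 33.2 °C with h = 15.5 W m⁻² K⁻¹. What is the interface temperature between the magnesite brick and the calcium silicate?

Series thermal resistances, inner to outer:
  R_conv,in = 1/(hA) = 1/(106·8.89) = 0.001061 K/W
  R_silica brick = L/(kA) = 0.104/(1.32·8.89) = 0.008863 K/W
  R_magnesite brick = L/(kA) = 0.306/(3.77·8.89) = 0.009130 K/W
  R_calcium silicate = L/(kA) = 0.143/(0.0699·8.89) = 0.2301 K/W
  R_conv,out = 1/(hA) = 1/(15.5·8.89) = 0.007257 K/W
ΣR = 0.001061 + 0.008863 + 0.009130 + 0.2301 + 0.007257 = 0.2564 K/W
Q = ΔT/ΣR = (928 °C − 33.2 °C)/0.2564 = 3490 W
From the inner boundary to the magnesite brick/calcium silicate interface, ΣR_partial = 0.01905 K/W.
T_interface = T_in − Q·ΣR_partial = 928 °C − (3490)(0.01905) = 862 °C

T = 862 °C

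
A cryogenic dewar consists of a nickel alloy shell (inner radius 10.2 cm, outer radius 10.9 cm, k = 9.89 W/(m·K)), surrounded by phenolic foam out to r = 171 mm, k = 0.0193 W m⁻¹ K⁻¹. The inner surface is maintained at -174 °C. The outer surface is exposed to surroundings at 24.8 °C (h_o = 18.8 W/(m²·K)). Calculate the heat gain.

Series thermal resistances, inner to outer:
  R_nickel alloy = (1/0.102 − 1/0.109)/(4πk) = 0.6296/(4π·9.89) = 0.005066 K/W
  R_phenolic foam = (1/0.109 − 1/0.171)/(4πk) = 3.326/(4π·0.0193) = 13.72 K/W
  R_conv,out = 1/(4πr²h) = 1/(4π·0.171²·18.8) = 0.1448 K/W
ΣR = 0.005066 + 13.72 + 0.1448 = 13.87 K/W
Q = ΔT/ΣR = (-174 °C − 24.8 °C)/13.87 = -14.3 W
(Negative Q ⇒ heat flows inward; heat gain = 14.3 W.)

Q = 14.3 W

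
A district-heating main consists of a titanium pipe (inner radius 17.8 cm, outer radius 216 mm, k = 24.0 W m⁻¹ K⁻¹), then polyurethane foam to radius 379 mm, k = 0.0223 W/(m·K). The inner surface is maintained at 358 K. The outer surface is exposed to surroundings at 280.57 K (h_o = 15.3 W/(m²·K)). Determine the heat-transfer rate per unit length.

Series thermal resistances, inner to outer:
  R'_titanium = ln(0.216/0.178)/(2πk) = 0.1935/(2π·24.0) = 0.001283 m·K/W
  R'_polyurethane foam = ln(0.379/0.216)/(2πk) = 0.5623/(2π·0.0223) = 4.013 m·K/W
  R'_conv,out = 1/(2πr h) = 1/(2π·0.379·15.3) = 0.02745 m·K/W
ΣR = 0.001283 + 4.013 + 0.02745 = 4.042 m·K/W
Q' = ΔT/ΣR = (358 K − 280.57 K)/4.042 = 19.2 W/m

Q' = 19.2 W/m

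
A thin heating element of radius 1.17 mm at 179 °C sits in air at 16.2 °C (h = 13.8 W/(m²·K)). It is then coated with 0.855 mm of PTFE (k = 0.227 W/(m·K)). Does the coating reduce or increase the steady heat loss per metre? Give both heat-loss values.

Critical radius for a cylinder: r_cr = k/h = 0.0164 m = 1.64 cm.
Outer radius after coating: r₂ = 0.00117 + 8.55×10^-4 = 0.002025 m.
Since r₁ < r_cr and r₂ ≤ r_cr, the coating moves toward the maximum at r_cr — heat loss rises.
Bare: R = 1/(2πr₁h) = 9.857 m·K/W; Q = 162.8/9.857 = 16.5 W/m.
Coated: R = R_cond + R_conv = 6.080 m·K/W; Q = 162.8/6.080 = 26.8 W/m.

increases: 16.5 → 26.8 W/m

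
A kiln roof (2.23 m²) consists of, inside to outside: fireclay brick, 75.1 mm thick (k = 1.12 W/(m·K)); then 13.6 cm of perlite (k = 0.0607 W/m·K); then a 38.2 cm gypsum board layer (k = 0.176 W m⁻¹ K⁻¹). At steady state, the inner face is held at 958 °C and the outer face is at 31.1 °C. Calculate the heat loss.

Series thermal resistances, inner to outer:
  R_fireclay brick = L/(kA) = 0.0751/(1.12·2.23) = 0.03007 K/W
  R_perlite = L/(kA) = 0.136/(0.0607·2.23) = 1.005 K/W
  R_gypsum board = L/(kA) = 0.382/(0.176·2.23) = 0.9733 K/W
ΣR = 0.03007 + 1.005 + 0.9733 = 2.008 K/W
Q = ΔT/ΣR = (958 °C − 31.1 °C)/2.008 = 462 W

Q = 462 W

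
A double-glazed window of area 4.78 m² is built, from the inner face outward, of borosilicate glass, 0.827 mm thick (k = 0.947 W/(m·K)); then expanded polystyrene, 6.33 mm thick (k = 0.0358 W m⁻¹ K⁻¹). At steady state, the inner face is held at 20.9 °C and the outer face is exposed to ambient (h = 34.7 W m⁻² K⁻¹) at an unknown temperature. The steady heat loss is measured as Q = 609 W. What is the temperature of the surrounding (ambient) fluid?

T_out = -5.41 °C

Sum the resistances:
  R_borosilicate glass = L/(kA) = 8.27×10^-4/(0.947·4.78) = 1.827×10^-4 K/W
  R_expanded polystyrene = L/(kA) = 0.00633/(0.0358·4.78) = 0.03699 K/W
  R_conv,out = 1/(hA) = 1/(34.7·4.78) = 0.006029 K/W
ΣR = 0.04320 K/W
ΔT = Q·ΣR = 609 × 0.04320 = 26.31 K
Heat flows outward, so T_out = T_in − ΔT = 20.9 − 26.31 = -5.41 °C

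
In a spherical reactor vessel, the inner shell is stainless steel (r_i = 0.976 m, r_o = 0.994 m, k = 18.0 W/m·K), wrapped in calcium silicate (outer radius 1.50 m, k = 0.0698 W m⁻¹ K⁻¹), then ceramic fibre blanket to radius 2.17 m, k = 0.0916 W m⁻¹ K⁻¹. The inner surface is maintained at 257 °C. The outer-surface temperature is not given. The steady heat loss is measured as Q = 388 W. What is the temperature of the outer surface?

T_out = 37.5 °C

Sum the resistances:
  R_stainless steel = (1/0.976 − 1/0.994)/(4πk) = 0.01855/(4π·18.0) = 8.203×10^-5 K/W
  R_calcium silicate = (1/0.994 − 1/1.50)/(4πk) = 0.3394/(4π·0.0698) = 0.3869 K/W
  R_ceramic fibre blanket = (1/1.50 − 1/2.17)/(4πk) = 0.2058/(4π·0.0916) = 0.1788 K/W
ΣR = 0.5658 K/W
ΔT = Q·ΣR = 388 × 0.5658 = 219.5 K
Heat flows outward, so T_out = T_in − ΔT = 257 − 219.5 = 37.5 °C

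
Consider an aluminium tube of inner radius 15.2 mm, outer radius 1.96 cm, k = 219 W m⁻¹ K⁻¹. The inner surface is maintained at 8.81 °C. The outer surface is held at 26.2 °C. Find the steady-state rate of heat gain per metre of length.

Q' = 94100 W/m

Q' = 2πk·ΔT/ln(r₂/r₁) = 2π × 219 × 17.39 / ln(0.0196/0.0152) = 94100 W/m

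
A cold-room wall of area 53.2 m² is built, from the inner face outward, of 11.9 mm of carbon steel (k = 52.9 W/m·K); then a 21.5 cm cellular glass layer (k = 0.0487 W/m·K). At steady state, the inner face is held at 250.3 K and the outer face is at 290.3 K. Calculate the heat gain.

Q = 482 W

Treat each layer as a resistance in series:
  R_carbon steel = L/(kA) = 0.0119/(52.9·53.2) = 4.228×10^-6 K/W
  R_cellular glass = L/(kA) = 0.215/(0.0487·53.2) = 0.08298 K/W
ΣR = 4.228×10^-6 + 0.08298 = 0.08298 K/W
Q = ΔT/ΣR = (250.3 K − 290.3 K)/0.08298 = -482 W
(Negative Q ⇒ heat flows inward; heat gain = 482 W.)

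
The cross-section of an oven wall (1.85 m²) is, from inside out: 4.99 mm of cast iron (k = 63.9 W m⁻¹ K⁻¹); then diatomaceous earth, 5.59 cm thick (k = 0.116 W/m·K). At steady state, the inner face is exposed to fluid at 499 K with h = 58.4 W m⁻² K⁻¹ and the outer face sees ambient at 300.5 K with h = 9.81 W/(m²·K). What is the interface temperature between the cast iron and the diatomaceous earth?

T = 493 K

Resistance network (inner→outer):
  R_conv,in = 1/(hA) = 1/(58.4·1.85) = 0.009256 K/W
  R_cast iron = L/(kA) = 0.00499/(63.9·1.85) = 4.221×10^-5 K/W
  R_diatomaceous earth = L/(kA) = 0.0559/(0.116·1.85) = 0.2605 K/W
  R_conv,out = 1/(hA) = 1/(9.81·1.85) = 0.05510 K/W
ΣR = 0.009256 + 4.221×10^-5 + 0.2605 + 0.05510 = 0.3249 K/W
Q = ΔT/ΣR = (499 K − 300.5 K)/0.3249 = 611.0 W
From the inner boundary to the cast iron/diatomaceous earth interface, ΣR_partial = 0.009298 K/W.
T_interface = T_in − Q·ΣR_partial = 499 K − (611.0)(0.009298) = 493 K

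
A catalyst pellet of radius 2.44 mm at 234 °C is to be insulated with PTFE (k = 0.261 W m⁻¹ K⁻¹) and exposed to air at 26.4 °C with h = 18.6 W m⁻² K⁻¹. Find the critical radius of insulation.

r_cr = 2.81 cm

For a sphere, r_cr = 2k_ins/h = 2·0.261/18.6 = 0.0281 m = 2.81 cm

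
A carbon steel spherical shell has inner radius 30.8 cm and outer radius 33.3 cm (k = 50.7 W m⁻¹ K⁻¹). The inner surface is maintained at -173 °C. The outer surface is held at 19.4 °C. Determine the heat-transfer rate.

Q = 4πk·ΔT/(1/r₁ − 1/r₂) = 4π × 50.7 × 192.4 / (1/0.308 − 1/0.333) = 5.03×10^5 W

Q = 5.03×10^5 W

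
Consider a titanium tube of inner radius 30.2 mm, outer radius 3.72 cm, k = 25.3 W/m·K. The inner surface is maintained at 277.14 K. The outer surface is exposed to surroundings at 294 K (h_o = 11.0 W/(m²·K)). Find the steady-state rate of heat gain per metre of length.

Q' = 43.2 W/m

Treat each layer as a resistance in series:
  R'_titanium = ln(0.0372/0.0302)/(2πk) = 0.2085/(2π·25.3) = 0.001311 m·K/W
  R'_conv,out = 1/(2πr h) = 1/(2π·0.0372·11.0) = 0.3889 m·K/W
ΣR = 0.001311 + 0.3889 = 0.3902 m·K/W
Q' = ΔT/ΣR = (277.14 K − 294 K)/0.3902 = -43.2 W/m
(Negative Q' ⇒ heat flows inward; heat gain = 43.2 W/m.)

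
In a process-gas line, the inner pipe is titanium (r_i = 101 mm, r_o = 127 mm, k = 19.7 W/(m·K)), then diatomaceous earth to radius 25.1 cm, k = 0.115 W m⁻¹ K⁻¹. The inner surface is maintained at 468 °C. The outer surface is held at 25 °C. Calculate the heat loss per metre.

Q' = 469 W/m

Treat each layer as a resistance in series:
  R'_titanium = ln(0.127/0.101)/(2πk) = 0.2291/(2π·19.7) = 0.001851 m·K/W
  R'_diatomaceous earth = ln(0.251/0.127)/(2πk) = 0.6813/(2π·0.115) = 0.9428 m·K/W
ΣR = 0.001851 + 0.9428 = 0.9447 m·K/W
Q' = ΔT/ΣR = (468 °C − 25 °C)/0.9447 = 469 W/m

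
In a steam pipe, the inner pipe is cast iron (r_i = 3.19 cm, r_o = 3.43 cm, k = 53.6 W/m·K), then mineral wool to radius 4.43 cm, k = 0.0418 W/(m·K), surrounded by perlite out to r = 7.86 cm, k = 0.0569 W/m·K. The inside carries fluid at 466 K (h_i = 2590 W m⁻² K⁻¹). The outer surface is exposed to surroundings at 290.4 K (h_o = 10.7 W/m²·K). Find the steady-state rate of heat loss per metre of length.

Q' = 63.4 W/m

Resistance network (inner→outer):
  R'_conv,in = 1/(2πr h) = 1/(2π·0.0319·2590) = 0.001926 m·K/W
  R'_cast iron = ln(0.0343/0.0319)/(2πk) = 0.07254/(2π·53.6) = 2.154×10^-4 m·K/W
  R'_mineral wool = ln(0.0443/0.0343)/(2πk) = 0.2558/(2π·0.0418) = 0.9741 m·K/W
  R'_perlite = ln(0.0786/0.0443)/(2πk) = 0.5734/(2π·0.0569) = 1.604 m·K/W
  R'_conv,out = 1/(2πr h) = 1/(2π·0.0786·10.7) = 0.1892 m·K/W
ΣR = 0.001926 + 2.154×10^-4 + 0.9741 + 1.604 + 0.1892 = 2.769 m·K/W
Q' = ΔT/ΣR = (466 K − 290.4 K)/2.769 = 63.4 W/m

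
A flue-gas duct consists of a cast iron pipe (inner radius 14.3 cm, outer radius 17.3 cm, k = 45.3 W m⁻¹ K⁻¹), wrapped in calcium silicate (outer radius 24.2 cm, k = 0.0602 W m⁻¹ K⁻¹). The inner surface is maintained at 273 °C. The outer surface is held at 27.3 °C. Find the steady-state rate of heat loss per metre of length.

Series thermal resistances, inner to outer:
  R'_cast iron = ln(0.173/0.143)/(2πk) = 0.1904/(2π·45.3) = 6.691×10^-4 m·K/W
  R'_calcium silicate = ln(0.242/0.173)/(2πk) = 0.3356/(2π·0.0602) = 0.8874 m·K/W
ΣR = 6.691×10^-4 + 0.8874 = 0.8881 m·K/W
Q' = ΔT/ΣR = (273 °C − 27.3 °C)/0.8881 = 277 W/m

Q' = 277 W/m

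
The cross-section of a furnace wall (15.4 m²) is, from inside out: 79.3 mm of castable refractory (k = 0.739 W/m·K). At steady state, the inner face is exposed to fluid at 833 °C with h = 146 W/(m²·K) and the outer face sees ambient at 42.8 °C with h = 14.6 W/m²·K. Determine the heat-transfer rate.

Treat each layer as a resistance in series:
  R_conv,in = 1/(hA) = 1/(146·15.4) = 4.448×10^-4 K/W
  R_castable refractory = L/(kA) = 0.0793/(0.739·15.4) = 0.006968 K/W
  R_conv,out = 1/(hA) = 1/(14.6·15.4) = 0.004448 K/W
ΣR = 4.448×10^-4 + 0.006968 + 0.004448 = 0.01186 K/W
Q = ΔT/ΣR = (833 °C − 42.8 °C)/0.01186 = 66600 W

Q = 66600 W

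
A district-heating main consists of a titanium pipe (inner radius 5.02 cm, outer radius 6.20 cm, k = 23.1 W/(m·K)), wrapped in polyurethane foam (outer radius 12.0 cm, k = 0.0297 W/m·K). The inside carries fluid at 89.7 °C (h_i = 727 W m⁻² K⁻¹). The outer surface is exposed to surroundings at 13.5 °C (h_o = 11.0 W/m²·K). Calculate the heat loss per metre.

Resistance network (inner→outer):
  R'_conv,in = 1/(2πr h) = 1/(2π·0.0502·727) = 0.004361 m·K/W
  R'_titanium = ln(0.0620/0.0502)/(2πk) = 0.2111/(2π·23.1) = 0.001455 m·K/W
  R'_polyurethane foam = ln(0.120/0.0620)/(2πk) = 0.6604/(2π·0.0297) = 3.539 m·K/W
  R'_conv,out = 1/(2πr h) = 1/(2π·0.120·11.0) = 0.1206 m·K/W
ΣR = 0.004361 + 0.001455 + 3.539 + 0.1206 = 3.665 m·K/W
Q' = ΔT/ΣR = (89.7 °C − 13.5 °C)/3.665 = 20.8 W/m

Q' = 20.8 W/m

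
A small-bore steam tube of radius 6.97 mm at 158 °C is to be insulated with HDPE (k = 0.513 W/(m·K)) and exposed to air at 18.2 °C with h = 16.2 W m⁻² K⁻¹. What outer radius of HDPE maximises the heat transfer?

r_cr = 3.17 cm

For a cylinder, r_cr = k_ins/h = 0.513/16.2 = 0.0317 m = 3.17 cm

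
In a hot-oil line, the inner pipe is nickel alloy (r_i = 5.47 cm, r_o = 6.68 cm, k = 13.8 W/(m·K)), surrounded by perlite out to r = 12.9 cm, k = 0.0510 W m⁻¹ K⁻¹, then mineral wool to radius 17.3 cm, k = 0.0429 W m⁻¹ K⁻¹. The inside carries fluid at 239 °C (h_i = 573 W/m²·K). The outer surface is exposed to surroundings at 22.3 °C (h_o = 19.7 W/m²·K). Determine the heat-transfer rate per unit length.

Series thermal resistances, inner to outer:
  R'_conv,in = 1/(2πr h) = 1/(2π·0.0547·573) = 0.005078 m·K/W
  R'_nickel alloy = ln(0.0668/0.0547)/(2πk) = 0.1998/(2π·13.8) = 0.002305 m·K/W
  R'_perlite = ln(0.129/0.0668)/(2πk) = 0.6581/(2π·0.0510) = 2.054 m·K/W
  R'_mineral wool = ln(0.173/0.129)/(2πk) = 0.2935/(2π·0.0429) = 1.089 m·K/W
  R'_conv,out = 1/(2πr h) = 1/(2π·0.173·19.7) = 0.04670 m·K/W
ΣR = 0.005078 + 0.002305 + 2.054 + 1.089 + 0.04670 = 3.197 m·K/W
Q' = ΔT/ΣR = (239 °C − 22.3 °C)/3.197 = 67.8 W/m

Q' = 67.8 W/m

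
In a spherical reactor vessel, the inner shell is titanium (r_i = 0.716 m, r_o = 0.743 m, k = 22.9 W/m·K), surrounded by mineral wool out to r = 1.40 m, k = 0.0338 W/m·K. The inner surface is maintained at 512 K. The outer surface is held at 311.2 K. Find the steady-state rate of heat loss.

Treat each layer as a resistance in series:
  R_titanium = (1/0.716 − 1/0.743)/(4πk) = 0.05075/(4π·22.9) = 1.764×10^-4 K/W
  R_mineral wool = (1/0.743 − 1/1.40)/(4πk) = 0.6316/(4π·0.0338) = 1.487 K/W
ΣR = 1.764×10^-4 + 1.487 = 1.487 K/W
Q = ΔT/ΣR = (512 K − 311.2 K)/1.487 = 135 W

Q = 135 W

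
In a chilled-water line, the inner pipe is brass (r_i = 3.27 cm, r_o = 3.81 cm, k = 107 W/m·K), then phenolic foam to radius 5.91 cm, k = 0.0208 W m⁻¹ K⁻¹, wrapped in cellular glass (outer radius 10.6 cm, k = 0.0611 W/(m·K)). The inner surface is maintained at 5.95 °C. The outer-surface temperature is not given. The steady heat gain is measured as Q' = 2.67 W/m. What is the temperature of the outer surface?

Series resistances:
  R'_brass = ln(0.0381/0.0327)/(2πk) = 0.1528/(2π·107) = 2.273×10^-4 m·K/W
  R'_phenolic foam = ln(0.0591/0.0381)/(2πk) = 0.4390/(2π·0.0208) = 3.359 m·K/W
  R'_cellular glass = ln(0.106/0.0591)/(2πk) = 0.5842/(2π·0.0611) = 1.522 m·K/W
ΣR = 4.881 m·K/W
ΔT = Q'·ΣR = 2.67 × 4.881 = 13.03 K
Heat flows inward, so T_out = T_in + ΔT = 5.95 + 13.03 = 19.0 °C

T_out = 19.0 °C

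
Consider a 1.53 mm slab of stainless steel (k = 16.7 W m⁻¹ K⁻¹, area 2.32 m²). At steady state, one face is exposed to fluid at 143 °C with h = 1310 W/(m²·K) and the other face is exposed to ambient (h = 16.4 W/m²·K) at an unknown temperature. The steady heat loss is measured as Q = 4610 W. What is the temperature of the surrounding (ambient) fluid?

Sum the resistances:
  R_conv,in = 1/(hA) = 1/(1310·2.32) = 3.290×10^-4 K/W
  R_stainless steel = L/(kA) = 0.00153/(16.7·2.32) = 3.949×10^-5 K/W
  R_conv,out = 1/(hA) = 1/(16.4·2.32) = 0.02628 K/W
ΣR = 0.02665 K/W
ΔT = Q·ΣR = 4610 × 0.02665 = 122.9 K
Heat flows outward, so T_out = T_in − ΔT = 143 − 122.9 = 20.1 °C

T_out = 20.1 °C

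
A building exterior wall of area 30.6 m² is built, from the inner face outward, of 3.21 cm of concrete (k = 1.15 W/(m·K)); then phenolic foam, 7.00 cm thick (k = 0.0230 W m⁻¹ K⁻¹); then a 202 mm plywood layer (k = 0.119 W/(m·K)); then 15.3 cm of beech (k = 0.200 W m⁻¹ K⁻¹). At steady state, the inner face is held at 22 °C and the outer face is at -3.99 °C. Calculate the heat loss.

Resistance network (inner→outer):
  R_concrete = L/(kA) = 0.0321/(1.15·30.6) = 9.122×10^-4 K/W
  R_phenolic foam = L/(kA) = 0.0700/(0.0230·30.6) = 0.09946 K/W
  R_plywood = L/(kA) = 0.202/(0.119·30.6) = 0.05547 K/W
  R_beech = L/(kA) = 0.153/(0.200·30.6) = 0.02500 K/W
ΣR = 9.122×10^-4 + 0.09946 + 0.05547 + 0.02500 = 0.1808 K/W
Q = ΔT/ΣR = (22 °C − -3.99 °C)/0.1808 = 144 W

Q = 144 W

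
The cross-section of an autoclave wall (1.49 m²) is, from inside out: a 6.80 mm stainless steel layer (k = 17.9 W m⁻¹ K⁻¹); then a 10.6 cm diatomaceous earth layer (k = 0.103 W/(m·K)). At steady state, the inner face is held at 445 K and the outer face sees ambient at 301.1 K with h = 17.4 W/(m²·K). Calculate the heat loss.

Q = 197 W

Resistance network (inner→outer):
  R_stainless steel = L/(kA) = 0.00680/(17.9·1.49) = 2.550×10^-4 K/W
  R_diatomaceous earth = L/(kA) = 0.106/(0.103·1.49) = 0.6907 K/W
  R_conv,out = 1/(hA) = 1/(17.4·1.49) = 0.03857 K/W
ΣR = 2.550×10^-4 + 0.6907 + 0.03857 = 0.7295 K/W
Q = ΔT/ΣR = (445 K − 301.1 K)/0.7295 = 197 W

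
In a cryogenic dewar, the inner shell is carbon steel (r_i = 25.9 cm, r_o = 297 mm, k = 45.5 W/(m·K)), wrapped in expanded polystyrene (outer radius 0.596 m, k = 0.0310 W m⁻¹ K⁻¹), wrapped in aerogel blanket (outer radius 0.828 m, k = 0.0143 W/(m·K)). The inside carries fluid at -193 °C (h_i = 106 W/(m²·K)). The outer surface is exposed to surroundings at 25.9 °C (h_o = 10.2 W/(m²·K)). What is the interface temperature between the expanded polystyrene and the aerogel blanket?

Treat each layer as a resistance in series:
  R_conv,in = 1/(4πr²h) = 1/(4π·0.259²·106) = 0.01119 K/W
  R_carbon steel = (1/0.259 − 1/0.297)/(4πk) = 0.4940/(4π·45.5) = 8.640×10^-4 K/W
  R_expanded polystyrene = (1/0.297 − 1/0.596)/(4πk) = 1.689/(4π·0.0310) = 4.336 K/W
  R_aerogel blanket = (1/0.596 − 1/0.828)/(4πk) = 0.4701/(4π·0.0143) = 2.616 K/W
  R_conv,out = 1/(4πr²h) = 1/(4π·0.828²·10.2) = 0.01138 K/W
ΣR = 0.01119 + 8.640×10^-4 + 4.336 + 2.616 + 0.01138 = 6.975 K/W
Q = ΔT/ΣR = (-193 °C − 25.9 °C)/6.975 = -31.38 W
From the inner boundary to the expanded polystyrene/aerogel blanket interface, ΣR_partial = 4.348 K/W.
T_interface = T_in − Q·ΣR_partial = -193 °C − (-31.38)(4.348) = -56.6 °C

T = -56.6 °C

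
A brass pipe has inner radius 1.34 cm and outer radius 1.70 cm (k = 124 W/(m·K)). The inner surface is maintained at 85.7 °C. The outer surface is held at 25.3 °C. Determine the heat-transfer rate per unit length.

Q' = 198 kW/m

Q' = 2πk·ΔT/ln(r₂/r₁) = 2π × 124 × 60.4 / ln(0.0170/0.0134) = 1.98×10^5 W/m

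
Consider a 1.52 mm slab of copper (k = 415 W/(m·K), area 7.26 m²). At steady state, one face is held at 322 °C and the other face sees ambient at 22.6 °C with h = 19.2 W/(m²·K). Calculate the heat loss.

Treat each layer as a resistance in series:
  R_copper = L/(kA) = 0.00152/(415·7.26) = 5.045×10^-7 K/W
  R_conv,out = 1/(hA) = 1/(19.2·7.26) = 0.007174 K/W
ΣR = 5.045×10^-7 + 0.007174 = 0.007175 K/W
Q = ΔT/ΣR = (322 °C − 22.6 °C)/0.007175 = 41700 W

Q = 41700 W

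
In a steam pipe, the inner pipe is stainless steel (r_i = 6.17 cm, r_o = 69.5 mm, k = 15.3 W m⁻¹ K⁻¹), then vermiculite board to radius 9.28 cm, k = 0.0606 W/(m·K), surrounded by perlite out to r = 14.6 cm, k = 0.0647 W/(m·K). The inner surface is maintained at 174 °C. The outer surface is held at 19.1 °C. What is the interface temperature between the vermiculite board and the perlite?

Resistance network (inner→outer):
  R'_stainless steel = ln(0.0695/0.0617)/(2πk) = 0.1190/(2π·15.3) = 0.001238 m·K/W
  R'_vermiculite board = ln(0.0928/0.0695)/(2πk) = 0.2891/(2π·0.0606) = 0.7593 m·K/W
  R'_perlite = ln(0.146/0.0928)/(2πk) = 0.4532/(2π·0.0647) = 1.115 m·K/W
ΣR = 0.001238 + 0.7593 + 1.115 = 1.876 m·K/W
Q' = ΔT/ΣR = (174 °C − 19.1 °C)/1.876 = 82.57 W/m
From the inner boundary to the vermiculite board/perlite interface, ΣR_partial = 0.7605 m·K/W.
T_interface = T_in − Q'·ΣR_partial = 174 °C − (82.57)(0.7605) = 111 °C

T = 111 °C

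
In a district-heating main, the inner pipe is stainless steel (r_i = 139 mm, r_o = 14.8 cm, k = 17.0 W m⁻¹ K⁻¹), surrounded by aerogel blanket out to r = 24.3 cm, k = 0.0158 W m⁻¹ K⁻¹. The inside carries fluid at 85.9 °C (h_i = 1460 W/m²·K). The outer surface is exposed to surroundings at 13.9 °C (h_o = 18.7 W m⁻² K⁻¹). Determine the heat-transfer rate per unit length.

Q' = 14.3 W/m

Treat each layer as a resistance in series:
  R'_conv,in = 1/(2πr h) = 1/(2π·0.139·1460) = 7.842×10^-4 m·K/W
  R'_stainless steel = ln(0.148/0.139)/(2πk) = 0.06274/(2π·17.0) = 5.874×10^-4 m·K/W
  R'_aerogel blanket = ln(0.243/0.148)/(2πk) = 0.4958/(2π·0.0158) = 4.995 m·K/W
  R'_conv,out = 1/(2πr h) = 1/(2π·0.243·18.7) = 0.03502 m·K/W
ΣR = 7.842×10^-4 + 5.874×10^-4 + 4.995 + 0.03502 = 5.031 m·K/W
Q' = ΔT/ΣR = (85.9 °C − 13.9 °C)/5.031 = 14.3 W/m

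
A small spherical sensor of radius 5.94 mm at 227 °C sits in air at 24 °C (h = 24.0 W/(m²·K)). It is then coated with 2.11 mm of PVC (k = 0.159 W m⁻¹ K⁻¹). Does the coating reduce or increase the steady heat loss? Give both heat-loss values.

increases: 2.16 → 2.77 W

Critical radius for a sphere: r_cr = 2k/h = 0.0132 m = 1.32 cm.
Outer radius after coating: r₂ = 0.00594 + 0.00211 = 0.00805 m.
Since r₁ < r_cr and r₂ ≤ r_cr, the coating moves toward the maximum at r_cr — heat loss rises.
Bare: R = 1/(4πr₁²h) = 93.97 K/W; Q = 203/93.97 = 2.16 W.
Coated: R = R_cond + R_conv = 73.25 K/W; Q = 203/73.25 = 2.77 W.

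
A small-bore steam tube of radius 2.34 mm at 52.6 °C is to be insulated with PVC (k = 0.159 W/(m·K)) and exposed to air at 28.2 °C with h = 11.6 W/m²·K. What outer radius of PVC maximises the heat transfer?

For a cylinder, r_cr = k_ins/h = 0.159/11.6 = 0.0137 m = 1.37 cm

r_cr = 1.37 cm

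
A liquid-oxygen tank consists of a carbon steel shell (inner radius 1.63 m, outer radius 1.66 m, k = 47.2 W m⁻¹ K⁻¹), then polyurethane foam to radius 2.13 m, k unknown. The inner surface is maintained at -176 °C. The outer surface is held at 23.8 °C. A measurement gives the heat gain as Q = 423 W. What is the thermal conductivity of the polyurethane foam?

ΣR = ΔT/Q = |-176 − 23.8|/423 = 0.4723 K/W
Known resistances:
  R_carbon steel = (1/1.63 − 1/1.66)/(4πk) = 0.01109/(4π·47.2) = 1.869×10^-5 K/W
R_polyurethane foam = ΣR − ΣR_known = 0.4723 − 1.869×10^-5 = 0.4723 K/W
(1/r₁−1/r₂)/(4πk) = 0.4723 ⇒ k = 0.1329/(4π·0.4723) = 0.0224 W/m·K

k = 0.0224 W/m·K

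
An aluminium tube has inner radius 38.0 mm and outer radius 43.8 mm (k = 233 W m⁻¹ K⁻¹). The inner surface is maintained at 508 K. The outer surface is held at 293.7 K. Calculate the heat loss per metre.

Q' = 2πk·ΔT/ln(r₂/r₁) = 2π × 233 × 214.3 / ln(0.0438/0.0380) = 2.21×10^6 W/m

Q' = 2210 kW/m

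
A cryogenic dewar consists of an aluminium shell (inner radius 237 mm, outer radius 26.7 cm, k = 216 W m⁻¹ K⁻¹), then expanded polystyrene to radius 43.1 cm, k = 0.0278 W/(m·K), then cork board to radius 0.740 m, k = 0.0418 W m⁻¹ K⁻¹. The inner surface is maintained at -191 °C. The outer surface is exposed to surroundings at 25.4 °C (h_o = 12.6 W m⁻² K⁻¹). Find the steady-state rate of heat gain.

Series thermal resistances, inner to outer:
  R_aluminium = (1/0.237 − 1/0.267)/(4πk) = 0.4741/(4π·216) = 1.747×10^-4 K/W
  R_expanded polystyrene = (1/0.267 − 1/0.431)/(4πk) = 1.425/(4π·0.0278) = 4.079 K/W
  R_cork board = (1/0.431 − 1/0.740)/(4πk) = 0.9688/(4π·0.0418) = 1.844 K/W
  R_conv,out = 1/(4πr²h) = 1/(4π·0.740²·12.6) = 0.01153 K/W
ΣR = 1.747×10^-4 + 4.079 + 1.844 + 0.01153 = 5.935 K/W
Q = ΔT/ΣR = (-191 °C − 25.4 °C)/5.935 = -36.5 W
(Negative Q ⇒ heat flows inward; heat gain = 36.5 W.)

Q = 36.5 W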